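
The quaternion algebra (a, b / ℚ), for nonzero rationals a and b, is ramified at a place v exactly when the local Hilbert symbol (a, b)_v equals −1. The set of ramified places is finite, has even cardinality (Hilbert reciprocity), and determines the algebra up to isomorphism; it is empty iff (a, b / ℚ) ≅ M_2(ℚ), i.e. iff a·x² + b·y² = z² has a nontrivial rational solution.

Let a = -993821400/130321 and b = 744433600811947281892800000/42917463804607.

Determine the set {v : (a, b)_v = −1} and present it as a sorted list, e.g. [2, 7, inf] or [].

[3, 13]

(a, b) ≡ (-6, 10010) mod (ℚ^×)²; places V = {2, 3, 5, 7, 11, 13, 19, ∞}.
(a,b)_5: α=2, u≡4; β=5, v≡3 (mod 5); (4|5)=+1, (3|5)=-1; sign (−1)^0·+1^5·-1^2 = +1.
(a,b)_2: α=3, β=9; u≡5, v≡5 (mod 8); ε(u)ε(v)=0·0, αω(v)=3·1, βω(u)=9·1; sum ≡ 0  ⇒  +1.
(a,b)_∞: sgn(-6)=−, sgn(10010)=+, so +1.
(a,b)_11: α=2, u≡9; β=9, v≡8 (mod 11); (9|11)=+1, (8|11)=-1; sign (−1)^0·+1^9·-1^2 = +1.
(a,b)_7: α=0, u≡1; β=-1, v≡2 (mod 7); (1|7)=+1, (2|7)=+1; sign (−1)^0·+1^-1·+1^0 = +1.
(a,b)_19: α=-4, u≡10; β=-10, v≡11 (mod 19); (10|19)=-1, (11|19)=+1; sign (−1)^0·-1^-10·+1^-4 = +1.
(a,b)_13: α=2, u≡6; β=5, v≡9 (mod 13); (6|13)=-1, (9|13)=+1; sign (−1)^0·-1^5·+1^2 = -1.
(a,b)_3: α=5, u≡1; β=12, v≡2 (mod 3); (1|3)=+1, (2|3)=-1; sign (−1)^0·+1^12·-1^5 = -1.
|Ram(-6, 10010)| = 2, even; anisotropic at {3, 13}.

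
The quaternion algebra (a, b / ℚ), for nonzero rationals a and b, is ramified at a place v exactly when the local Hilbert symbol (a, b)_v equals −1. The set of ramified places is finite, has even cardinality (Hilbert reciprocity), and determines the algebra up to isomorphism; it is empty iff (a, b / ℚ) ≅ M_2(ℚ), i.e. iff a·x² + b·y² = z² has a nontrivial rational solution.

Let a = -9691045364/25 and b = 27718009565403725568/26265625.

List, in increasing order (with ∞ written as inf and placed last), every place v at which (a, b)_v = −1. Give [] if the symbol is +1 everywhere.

(a, b) ≡ (-221, 143) mod (ℚ^×)²; places V = {2, 3, 5, 7, 11, 13, 17, 41, 43, ∞}.
(a,b)_3: α=0, u≡1; β=2, v≡2 (mod 3); (1|3)=+1, (2|3)=-1; sign (−1)^0·+1^2·-1^0 = +1.
(a,b)_41: α=0, u≡31; β=-2, v≡20 (mod 41); (31|41)=+1, (20|41)=+1; sign (−1)^0·+1^-2·+1^0 = +1.
(a,b)_13: α=1, u≡9; β=3, v≡6 (mod 13); (9|13)=+1, (6|13)=-1; sign (−1)^0·+1^3·-1^1 = -1.
(a,b)_7: α=2, u≡6; β=6, v≡3 (mod 7); (6|7)=-1, (3|7)=-1; sign (−1)^0·-1^6·-1^2 = +1.
(a,b)_∞: sgn(-221)=−, sgn(143)=+, so +1.
(a,b)_17: α=1, u≡15; β=2, v≡6 (mod 17); (15|17)=+1, (6|17)=-1; sign (−1)^0·+1^2·-1^1 = -1.
(a,b)_2: α=2, β=8; u≡3, v≡7 (mod 8); ε(u)ε(v)=1·1, αω(v)=2·0, βω(u)=8·1; sum ≡ 1  ⇒  -1.
(a,b)_11: α=2, u≡8; β=5, v≡7 (mod 11); (8|11)=-1, (7|11)=-1; sign (−1)^0·-1^5·-1^2 = -1.
(a,b)_5: α=-2, u≡1; β=-6, v≡3 (mod 5); (1|5)=+1, (3|5)=-1; sign (−1)^0·+1^-6·-1^-2 = +1.
(a,b)_43: α=2, u≡22; β=0, v≡1 (mod 43); (22|43)=-1, (1|43)=+1; sign (−1)^0·-1^0·+1^2 = +1.
Ram(-221, 143) = {2, 11, 13, 17}; no ℚ_2-point on the conic.

[2, 11, 13, 17]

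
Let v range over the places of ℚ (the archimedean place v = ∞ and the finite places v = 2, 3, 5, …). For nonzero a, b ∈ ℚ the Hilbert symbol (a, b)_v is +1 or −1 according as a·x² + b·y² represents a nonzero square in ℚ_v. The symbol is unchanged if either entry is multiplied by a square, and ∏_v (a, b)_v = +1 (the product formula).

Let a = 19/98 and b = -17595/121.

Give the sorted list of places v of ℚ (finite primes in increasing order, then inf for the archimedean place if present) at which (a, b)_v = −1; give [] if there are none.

[2, 5, 19, 23]

(a, b) ≡ (38, -1955) mod (ℚ^×)²; places V = {2, 3, 5, 7, 11, 17, 19, 23, ∞}.
(a,b)_2: α=-1, β=0; u≡3, v≡5 (mod 8); ε(u)ε(v)=1·0, αω(v)=-1·1, βω(u)=0·1; sum ≡ 1  ⇒  -1.
(a,b)_17: α=0, u≡8; β=1, v≡1 (mod 17); (8|17)=+1, (1|17)=+1; sign (−1)^0·+1^1·+1^0 = +1.
(a,b)_11: α=0, u≡3; β=-2, v≡5 (mod 11); (3|11)=+1, (5|11)=+1; sign (−1)^0·+1^-2·+1^0 = +1.
(a,b)_5: α=0, u≡3; β=1, v≡1 (mod 5); (3|5)=-1, (1|5)=+1; sign (−1)^0·-1^1·+1^0 = -1.
(a,b)_19: α=1, u≡13; β=0, v≡8 (mod 19); (13|19)=-1, (8|19)=-1; sign (−1)^0·-1^0·-1^1 = -1.
(a,b)_7: α=-2, u≡6; β=0, v≡5 (mod 7); (6|7)=-1, (5|7)=-1; sign (−1)^0·-1^0·-1^-2 = +1.
(a,b)_3: α=0, u≡2; β=2, v≡1 (mod 3); (2|3)=-1, (1|3)=+1; sign (−1)^0·-1^2·+1^0 = +1.
(a,b)_∞: sgn(38)=+, sgn(-1955)=−, so +1.
(a,b)_23: α=0, u≡7; β=1, v≡22 (mod 23); (7|23)=-1, (22|23)=-1; sign (−1)^0·-1^1·-1^0 = -1.
Ram(38, -1955) = {2, 5, 19, 23}; no ℚ_2-point on the conic.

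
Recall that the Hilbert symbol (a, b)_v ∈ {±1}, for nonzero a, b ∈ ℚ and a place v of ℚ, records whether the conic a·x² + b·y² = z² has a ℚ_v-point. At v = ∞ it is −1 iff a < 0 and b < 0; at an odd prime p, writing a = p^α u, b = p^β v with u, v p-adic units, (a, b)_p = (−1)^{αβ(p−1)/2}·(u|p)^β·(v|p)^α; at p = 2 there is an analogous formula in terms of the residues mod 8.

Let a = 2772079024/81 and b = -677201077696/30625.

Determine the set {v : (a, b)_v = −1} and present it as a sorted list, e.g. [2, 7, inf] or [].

[11, 43]

(a, b) ≡ (1431859, -4790071) mod (ℚ^×)²; places V = {2, 3, 5, 7, 11, 13, 17, 19, 31, 41, 43, 47, ∞}.
(a,b)_3: α=-4, u≡1; β=0, v≡2 (mod 3); (1|3)=+1, (2|3)=-1; sign (−1)^0·+1^0·-1^-4 = +1.
(a,b)_43: α=0, u≡34; β=1, v≡24 (mod 43); (34|43)=-1, (24|43)=+1; sign (−1)^0·-1^1·+1^0 = -1.
(a,b)_7: α=0, u≡2; β=-2, v≡2 (mod 7); (2|7)=+1, (2|7)=+1; sign (−1)^0·+1^-2·+1^0 = +1.
(a,b)_31: α=1, u≡27; β=0, v≡28 (mod 31); (27|31)=-1, (28|31)=+1; sign (−1)^0·-1^0·+1^1 = +1.
(a,b)_∞: sgn(1431859)=+, sgn(-4790071)=−, so +1.
(a,b)_5: α=0, u≡4; β=-4, v≡1 (mod 5); (4|5)=+1, (1|5)=+1; sign (−1)^0·+1^-4·+1^0 = +1.
(a,b)_19: α=1, u≡1; β=1, v≡2 (mod 19); (1|19)=+1, (2|19)=-1; sign (−1)^1·+1^1·-1^1 = +1.
(a,b)_2: α=4, β=6; u≡3, v≡1 (mod 8); ε(u)ε(v)=1·0, αω(v)=4·0, βω(u)=6·1; sum ≡ 0  ⇒  +1.
(a,b)_17: α=1, u≡13; β=0, v≡1 (mod 17); (13|17)=+1, (1|17)=+1; sign (−1)^0·+1^0·+1^1 = +1.
(a,b)_47: α=0, u≡37; β=2, v≡17 (mod 47); (37|47)=+1, (17|47)=+1; sign (−1)^0·+1^2·+1^0 = +1.
(a,b)_11: α=3, u≡2; β=1, v≡6 (mod 11); (2|11)=-1, (6|11)=-1; sign (−1)^1·-1^1·-1^3 = -1.
(a,b)_41: α=0, u≡20; β=1, v≡6 (mod 41); (20|41)=+1, (6|41)=-1; sign (−1)^0·+1^1·-1^0 = +1.
(a,b)_13: α=1, u≡2; β=1, v≡7 (mod 13); (2|13)=-1, (7|13)=-1; sign (−1)^0·-1^1·-1^1 = +1.
(1431859, -4790071 / ℚ) ramifies at {11, 43}: a division algebra.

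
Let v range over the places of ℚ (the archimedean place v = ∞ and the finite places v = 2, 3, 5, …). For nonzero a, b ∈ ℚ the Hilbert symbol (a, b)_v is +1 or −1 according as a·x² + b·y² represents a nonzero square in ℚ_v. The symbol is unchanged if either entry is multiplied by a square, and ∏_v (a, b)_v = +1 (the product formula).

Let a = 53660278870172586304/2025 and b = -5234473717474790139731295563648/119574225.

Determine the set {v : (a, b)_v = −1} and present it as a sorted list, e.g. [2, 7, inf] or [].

[2, 17, 31, 41]

(a, b) ≡ (589, -979982) mod (ℚ^×)²; places V = {2, 3, 5, 7, 11, 13, 17, 19, 31, 37, 41, ∞}.
(a,b)_5: α=-2, u≡4; β=-2, v≡3 (mod 5); (4|5)=+1, (3|5)=-1; sign (−1)^0·+1^-2·-1^-2 = +1.
(a,b)_37: α=2, u≡16; β=3, v≡18 (mod 37); (16|37)=+1, (18|37)=-1; sign (−1)^0·+1^3·-1^2 = +1.
(a,b)_7: α=2, u≡4; β=2, v≡4 (mod 7); (4|7)=+1, (4|7)=+1; sign (−1)^0·+1^2·+1^2 = +1.
(a,b)_17: α=2, u≡5; β=3, v≡8 (mod 17); (5|17)=-1, (8|17)=+1; sign (−1)^0·-1^3·+1^2 = -1.
(a,b)_19: α=3, u≡2; β=5, v≡17 (mod 19); (2|19)=-1, (17|19)=+1; sign (−1)^1·-1^5·+1^3 = +1.
(a,b)_∞: sgn(589)=+, sgn(-979982)=−, so +1.
(a,b)_3: α=-4, u≡1; β=-14, v≡1 (mod 3); (1|3)=+1, (1|3)=+1; sign (−1)^0·+1^-14·+1^-4 = +1.
(a,b)_2: α=6, β=7; u≡5, v≡1 (mod 8); ε(u)ε(v)=0·0, αω(v)=6·0, βω(u)=7·1; sum ≡ 1  ⇒  -1.
(a,b)_41: α=2, u≡6; β=3, v≡9 (mod 41); (6|41)=-1, (9|41)=+1; sign (−1)^0·-1^3·+1^2 = -1.
(a,b)_11: α=2, u≡8; β=2, v≡7 (mod 11); (8|11)=-1, (7|11)=-1; sign (−1)^0·-1^2·-1^2 = +1.
(a,b)_31: α=1, u≡16; β=2, v≡15 (mod 31); (16|31)=+1, (15|31)=-1; sign (−1)^0·+1^2·-1^1 = -1.
(a,b)_13: α=0, u≡3; β=2, v≡1 (mod 13); (3|13)=+1, (1|13)=+1; sign (−1)^0·+1^2·+1^0 = +1.
Ram(589, -979982) = {2, 17, 31, 41}; no ℚ_2-point on the conic.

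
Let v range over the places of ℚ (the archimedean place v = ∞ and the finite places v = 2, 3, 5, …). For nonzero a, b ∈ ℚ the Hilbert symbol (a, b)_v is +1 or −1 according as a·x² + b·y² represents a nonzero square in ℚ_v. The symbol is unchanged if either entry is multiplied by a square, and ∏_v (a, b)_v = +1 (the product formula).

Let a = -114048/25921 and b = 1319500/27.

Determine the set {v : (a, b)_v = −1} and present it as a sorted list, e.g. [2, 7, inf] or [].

(a, b) ≡ (-22, 39585) mod (ℚ^×)²; places V = {2, 3, 5, 7, 11, 13, 23, 29, ∞}.
(a,b)_3: α=4, u≡2; β=-3, v≡1 (mod 3); (2|3)=-1, (1|3)=+1; sign (−1)^0·-1^-3·+1^4 = -1.
(a,b)_11: α=1, u≡1; β=0, v≡10 (mod 11); (1|11)=+1, (10|11)=-1; sign (−1)^0·+1^0·-1^1 = -1.
(a,b)_∞: sgn(-22)=−, sgn(39585)=+, so +1.
(a,b)_13: α=0, u≡12; β=1, v≡9 (mod 13); (12|13)=+1, (9|13)=+1; sign (−1)^0·+1^1·+1^0 = +1.
(a,b)_7: α=-2, u≡6; β=1, v≡3 (mod 7); (6|7)=-1, (3|7)=-1; sign (−1)^0·-1^1·-1^-2 = -1.
(a,b)_23: α=-2, u≡3; β=0, v≡9 (mod 23); (3|23)=+1, (9|23)=+1; sign (−1)^0·+1^0·+1^-2 = +1.
(a,b)_2: α=7, β=2; u≡5, v≡1 (mod 8); ε(u)ε(v)=0·0, αω(v)=7·0, βω(u)=2·1; sum ≡ 0  ⇒  +1.
(a,b)_5: α=0, u≡2; β=3, v≡3 (mod 5); (2|5)=-1, (3|5)=-1; sign (−1)^0·-1^3·-1^0 = -1.
(a,b)_29: α=0, u≡4; β=1, v≡15 (mod 29); (4|29)=+1, (15|29)=-1; sign (−1)^0·+1^1·-1^0 = +1.
|Ram(-22, 39585)| = 4, even; anisotropic at {3, 5, 7, 11}.

[3, 5, 7, 11]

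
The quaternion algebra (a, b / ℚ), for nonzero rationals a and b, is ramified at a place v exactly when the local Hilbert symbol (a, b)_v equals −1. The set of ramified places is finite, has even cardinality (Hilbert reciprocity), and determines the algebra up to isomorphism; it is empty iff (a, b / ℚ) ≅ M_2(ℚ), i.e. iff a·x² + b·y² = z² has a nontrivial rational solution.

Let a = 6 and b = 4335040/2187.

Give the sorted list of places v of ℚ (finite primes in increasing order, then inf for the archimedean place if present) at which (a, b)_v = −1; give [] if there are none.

(a, b) ≡ (6, 203205) mod (ℚ^×)²; places V = {2, 3, 5, 19, 23, 31, ∞}.
(a,b)_31: α=0, u≡6; β=1, v≡20 (mod 31); (6|31)=-1, (20|31)=+1; sign (−1)^0·-1^1·+1^0 = -1.
(a,b)_19: α=0, u≡6; β=1, v≡4 (mod 19); (6|19)=+1, (4|19)=+1; sign (−1)^0·+1^1·+1^0 = +1.
(a,b)_2: α=1, β=6; u≡3, v≡5 (mod 8); ε(u)ε(v)=1·0, αω(v)=1·1, βω(u)=6·1; sum ≡ 1  ⇒  -1.
(a,b)_23: α=0, u≡6; β=1, v≡9 (mod 23); (6|23)=+1, (9|23)=+1; sign (−1)^0·+1^1·+1^0 = +1.
(a,b)_5: α=0, u≡1; β=1, v≡4 (mod 5); (1|5)=+1, (4|5)=+1; sign (−1)^0·+1^1·+1^0 = +1.
(a,b)_∞: sgn(6)=+, sgn(203205)=+, so +1.
(a,b)_3: α=1, u≡2; β=-7, v≡1 (mod 3); (2|3)=-1, (1|3)=+1; sign (−1)^1·-1^-7·+1^1 = +1.
|Ram(6, 203205)| = 2, even; anisotropic at {2, 31}.

[2, 31]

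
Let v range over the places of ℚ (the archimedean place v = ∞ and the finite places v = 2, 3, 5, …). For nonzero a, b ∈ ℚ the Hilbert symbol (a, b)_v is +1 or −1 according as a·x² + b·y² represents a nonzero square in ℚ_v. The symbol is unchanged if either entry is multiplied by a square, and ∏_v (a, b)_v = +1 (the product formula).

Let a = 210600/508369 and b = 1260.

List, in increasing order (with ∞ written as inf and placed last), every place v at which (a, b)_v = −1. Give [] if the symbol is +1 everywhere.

[2, 7]

Mod squares: a ≡ 26, b ≡ 35. Check v ∈ {∞, 2, 3, 5, 7, 13, 23, 31}.
v=∞: 26 > 0 and 35 > 0  ⇒  (a,b)_∞ = +1.
v=13: a=13^1·(≡7), b=13^0·(≡12) mod 13; (7|13)=-1, (12|13)=+1; (−1)^{1·0·6}·(-1)^0·(+1)^1 = +1.
v=31: a=31^-2·(≡24), b=31^0·(≡20) mod 31; (24|31)=-1, (20|31)=+1; (−1)^{-2·0·15}·(-1)^0·(+1)^-2 = +1.
v=7: a=7^0·(≡5), b=7^1·(≡5) mod 7; (5|7)=-1, (5|7)=-1; (−1)^{0·1·3}·(-1)^1·(-1)^0 = -1.
v=23: a=23^-2·(≡16), b=23^0·(≡18) mod 23; (16|23)=+1, (18|23)=+1; (−1)^{-2·0·11}·(+1)^0·(+1)^-2 = +1.
v=2: v_2(a)=3, v_2(b)=2; units ≡ 5, 3 (mod 8); ε·ε+αω+βω = 0·1+3·1+2·1 ≡ 1  ⇒  (a,b)_2 = -1.
v=5: a=5^2·(≡1), b=5^1·(≡2) mod 5; (1|5)=+1, (2|5)=-1; (−1)^{2·1·2}·(+1)^1·(-1)^2 = +1.
v=3: a=3^4·(≡2), b=3^2·(≡2) mod 3; (2|3)=-1, (2|3)=-1; (−1)^{4·2·1}·(-1)^2·(-1)^4 = +1.
Ram(26, 35) = {2, 7}; no ℚ_2-point on the conic.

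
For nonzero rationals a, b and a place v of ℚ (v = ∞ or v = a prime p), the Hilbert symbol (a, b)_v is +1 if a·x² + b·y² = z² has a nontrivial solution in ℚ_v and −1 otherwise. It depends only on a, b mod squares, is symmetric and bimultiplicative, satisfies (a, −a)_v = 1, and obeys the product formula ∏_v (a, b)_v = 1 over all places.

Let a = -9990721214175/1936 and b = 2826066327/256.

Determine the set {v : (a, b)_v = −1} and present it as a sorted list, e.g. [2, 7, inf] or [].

Mod squares: a ≡ -1406703, b ≡ 57674823. Check v ∈ {∞, 2, 3, 5, 7, 11, 13, 19, 23, 29, 37, 41}.
v=23: a=23^1·(≡14), b=23^1·(≡3) mod 23; (14|23)=-1, (3|23)=+1; (−1)^{1·1·11}·(-1)^1·(+1)^1 = +1.
v=11: a=11^-2·(≡7), b=11^0·(≡6) mod 11; (7|11)=-1, (6|11)=-1; (−1)^{-2·0·5}·(-1)^0·(-1)^-2 = +1.
v=19: a=19^1·(≡1), b=19^1·(≡16) mod 19; (1|19)=+1, (16|19)=+1; (−1)^{1·1·9}·(+1)^1·(+1)^1 = -1.
v=41: a=41^2·(≡38), b=41^1·(≡19) mod 41; (38|41)=-1, (19|41)=-1; (−1)^{2·1·20}·(-1)^1·(-1)^2 = -1.
v=29: a=29^1·(≡12), b=29^1·(≡16) mod 29; (12|29)=-1, (16|29)=+1; (−1)^{1·1·14}·(-1)^1·(+1)^1 = -1.
v=13: a=13^2·(≡4), b=13^0·(≡5) mod 13; (4|13)=+1, (5|13)=-1; (−1)^{2·0·6}·(+1)^0·(-1)^2 = +1.
v=3: a=3^1·(≡2), b=3^1·(≡2) mod 3; (2|3)=-1, (2|3)=-1; (−1)^{1·1·1}·(-1)^1·(-1)^1 = -1.
v=∞: -1406703 < 0 and 57674823 > 0  ⇒  (a,b)_∞ = +1.
v=37: a=37^1·(≡23), b=37^1·(≡13) mod 37; (23|37)=-1, (13|37)=-1; (−1)^{1·1·18}·(-1)^1·(-1)^1 = +1.
v=7: a=7^0·(≡3), b=7^2·(≡6) mod 7; (3|7)=-1, (6|7)=-1; (−1)^{0·2·3}·(-1)^2·(-1)^0 = +1.
v=2: v_2(a)=-4, v_2(b)=-8; units ≡ 1, 7 (mod 8); ε·ε+αω+βω = 0·1+-4·0+-8·0 ≡ 0  ⇒  (a,b)_2 = +1.
v=5: a=5^2·(≡3), b=5^0·(≡2) mod 5; (3|5)=-1, (2|5)=-1; (−1)^{2·0·2}·(-1)^0·(-1)^2 = +1.
|Ram(-1406703, 57674823)| = 4, even; anisotropic at {3, 19, 29, 41}.

[3, 19, 29, 41]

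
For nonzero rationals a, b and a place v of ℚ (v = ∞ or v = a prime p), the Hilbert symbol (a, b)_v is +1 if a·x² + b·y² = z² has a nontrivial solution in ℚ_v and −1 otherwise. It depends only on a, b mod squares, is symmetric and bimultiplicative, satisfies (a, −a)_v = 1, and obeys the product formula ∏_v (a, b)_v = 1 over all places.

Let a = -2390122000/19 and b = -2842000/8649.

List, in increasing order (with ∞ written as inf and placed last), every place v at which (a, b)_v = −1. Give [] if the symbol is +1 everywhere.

Mod squares: a ≡ -2755, b ≡ -145. Check v ∈ {∞, 2, 3, 5, 7, 19, 29, 31}.
v=7: a=7^2·(≡6), b=7^2·(≡4) mod 7; (6|7)=-1, (4|7)=+1; (−1)^{2·2·3}·(-1)^2·(+1)^2 = +1.
v=31: a=31^0·(≡25), b=31^-2·(≡2) mod 31; (25|31)=+1, (2|31)=+1; (−1)^{0·-2·15}·(+1)^-2·(+1)^0 = +1.
v=∞: -2755 < 0 and -145 < 0  ⇒  (a,b)_∞ = -1.
v=3: a=3^0·(≡2), b=3^-2·(≡2) mod 3; (2|3)=-1, (2|3)=-1; (−1)^{0·-2·1}·(-1)^-2·(-1)^0 = +1.
v=5: a=5^3·(≡1), b=5^3·(≡1) mod 5; (1|5)=+1, (1|5)=+1; (−1)^{3·3·2}·(+1)^3·(+1)^3 = +1.
v=2: v_2(a)=4, v_2(b)=4; units ≡ 5, 7 (mod 8); ε·ε+αω+βω = 0·1+4·0+4·1 ≡ 0  ⇒  (a,b)_2 = +1.
v=19: a=19^-1·(≡5), b=19^0·(≡5) mod 19; (5|19)=+1, (5|19)=+1; (−1)^{-1·0·9}·(+1)^0·(+1)^-1 = +1.
v=29: a=29^3·(≡27), b=29^1·(≡7) mod 29; (27|29)=-1, (7|29)=+1; (−1)^{3·1·14}·(-1)^1·(+1)^3 = -1.
(-2755, -145 / ℚ) ramifies at {29, ∞}: a division algebra.

[29, inf]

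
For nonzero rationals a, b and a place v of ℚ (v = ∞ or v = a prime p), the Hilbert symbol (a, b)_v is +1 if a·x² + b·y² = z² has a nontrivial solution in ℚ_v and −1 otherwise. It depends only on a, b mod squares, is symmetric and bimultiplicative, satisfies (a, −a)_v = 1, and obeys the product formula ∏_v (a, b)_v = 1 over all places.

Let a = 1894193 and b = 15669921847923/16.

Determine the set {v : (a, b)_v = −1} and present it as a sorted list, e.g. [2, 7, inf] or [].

[41, 43, 47, 53]

Mod squares: a ≡ 38657, b ≡ 3948078067. Check v ∈ {∞, 2, 3, 7, 29, 31, 41, 43, 47, 53}.
v=∞: 38657 > 0 and 3948078067 > 0  ⇒  (a,b)_∞ = +1.
v=41: a=41^0·(≡34), b=41^1·(≡11) mod 41; (34|41)=-1, (11|41)=-1; (−1)^{0·1·20}·(-1)^1·(-1)^0 = -1.
v=43: a=43^1·(≡19), b=43^1·(≡2) mod 43; (19|43)=-1, (2|43)=-1; (−1)^{1·1·21}·(-1)^1·(-1)^1 = -1.
v=29: a=29^1·(≡9), b=29^1·(≡20) mod 29; (9|29)=+1, (20|29)=+1; (−1)^{1·1·14}·(+1)^1·(+1)^1 = +1.
v=53: a=53^0·(≡26), b=53^1·(≡43) mod 53; (26|53)=-1, (43|53)=+1; (−1)^{0·1·26}·(-1)^1·(+1)^0 = -1.
v=31: a=31^1·(≡2), b=31^1·(≡21) mod 31; (2|31)=+1, (21|31)=-1; (−1)^{1·1·15}·(+1)^1·(-1)^1 = +1.
v=7: a=7^2·(≡3), b=7^2·(≡6) mod 7; (3|7)=-1, (6|7)=-1; (−1)^{2·2·3}·(-1)^2·(-1)^2 = +1.
v=3: a=3^0·(≡2), b=3^4·(≡1) mod 3; (2|3)=-1, (1|3)=+1; (−1)^{0·4·1}·(-1)^4·(+1)^0 = +1.
v=47: a=47^0·(≡46), b=47^1·(≡6) mod 47; (46|47)=-1, (6|47)=+1; (−1)^{0·1·23}·(-1)^1·(+1)^0 = -1.
v=2: v_2(a)=0, v_2(b)=-4; units ≡ 1, 3 (mod 8); ε·ε+αω+βω = 0·1+0·1+-4·0 ≡ 0  ⇒  (a,b)_2 = +1.
Ram(38657, 3948078067) = {41, 43, 47, 53}; no ℚ_41-point on the conic.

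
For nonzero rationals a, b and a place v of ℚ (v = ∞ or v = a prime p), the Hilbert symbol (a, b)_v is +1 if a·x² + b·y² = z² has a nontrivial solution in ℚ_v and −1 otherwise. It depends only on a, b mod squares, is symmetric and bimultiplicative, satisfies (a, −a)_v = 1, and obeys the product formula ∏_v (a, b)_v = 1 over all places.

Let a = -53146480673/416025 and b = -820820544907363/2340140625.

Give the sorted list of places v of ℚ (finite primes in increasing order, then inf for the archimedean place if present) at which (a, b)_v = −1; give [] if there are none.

[17, inf]

(a, b) ≡ (-17, -187) mod (ℚ^×)²; places V = {2, 3, 5, 7, 11, 13, 17, 23, 43, ∞}.
(a,b)_11: α=2, u≡1; β=3, v≡1 (mod 11); (1|11)=+1, (1|11)=+1; sign (−1)^0·+1^3·+1^2 = +1.
(a,b)_7: α=0, u≡1; β=4, v≡4 (mod 7); (1|7)=+1, (4|7)=+1; sign (−1)^0·+1^4·+1^0 = +1.
(a,b)_3: α=-2, u≡1; β=-4, v≡2 (mod 3); (1|3)=+1, (2|3)=-1; sign (−1)^0·+1^-4·-1^-2 = +1.
(a,b)_13: α=2, u≡3; β=4, v≡11 (mod 13); (3|13)=+1, (11|13)=-1; sign (−1)^0·+1^4·-1^2 = +1.
(a,b)_17: α=3, u≡4; β=1, v≡3 (mod 17); (4|17)=+1, (3|17)=-1; sign (−1)^0·+1^1·-1^3 = -1.
(a,b)_5: α=-2, u≡2; β=-6, v≡3 (mod 5); (2|5)=-1, (3|5)=-1; sign (−1)^0·-1^-6·-1^-2 = +1.
(a,b)_23: α=2, u≡18; β=2, v≡11 (mod 23); (18|23)=+1, (11|23)=-1; sign (−1)^0·+1^2·-1^2 = +1.
(a,b)_∞: sgn(-17)=−, sgn(-187)=−, so -1.
(a,b)_43: α=-2, u≡18; β=-2, v≡3 (mod 43); (18|43)=-1, (3|43)=-1; sign (−1)^0·-1^-2·-1^-2 = +1.
(a,b)_2: α=0, β=0; u≡7, v≡5 (mod 8); ε(u)ε(v)=1·0, αω(v)=0·1, βω(u)=0·0; sum ≡ 0  ⇒  +1.
Ram(-17, -187) = {17, ∞}; no ℚ_17-point on the conic.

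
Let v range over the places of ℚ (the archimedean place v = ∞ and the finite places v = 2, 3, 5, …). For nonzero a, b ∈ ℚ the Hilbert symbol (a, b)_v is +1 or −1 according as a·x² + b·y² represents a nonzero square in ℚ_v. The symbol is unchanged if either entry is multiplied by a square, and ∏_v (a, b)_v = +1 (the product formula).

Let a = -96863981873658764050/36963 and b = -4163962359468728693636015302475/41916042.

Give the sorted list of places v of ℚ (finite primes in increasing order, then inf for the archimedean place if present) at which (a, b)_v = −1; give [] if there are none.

(a, b) ≡ (-1254, -5599902) mod (ℚ^×)²; places V = {2, 3, 5, 7, 11, 13, 17, 19, 23, 31, 37, 47, ∞}.
(a,b)_31: α=2, u≡23; β=3, v≡12 (mod 31); (23|31)=-1, (12|31)=-1; sign (−1)^0·-1^3·-1^2 = -1.
(a,b)_∞: sgn(-1254)=−, sgn(-5599902)=−, so -1.
(a,b)_13: α=4, u≡7; β=6, v≡4 (mod 13); (7|13)=-1, (4|13)=+1; sign (−1)^0·-1^6·+1^4 = +1.
(a,b)_7: α=0, u≡5; β=-1, v≡4 (mod 7); (5|7)=-1, (4|7)=+1; sign (−1)^0·-1^-1·+1^0 = -1.
(a,b)_23: α=2, u≡11; β=3, v≡1 (mod 23); (11|23)=-1, (1|23)=+1; sign (−1)^0·-1^3·+1^2 = -1.
(a,b)_19: α=1, u≡12; β=2, v≡9 (mod 19); (12|19)=-1, (9|19)=+1; sign (−1)^0·-1^2·+1^1 = +1.
(a,b)_17: α=2, u≡16; β=3, v≡10 (mod 17); (16|17)=+1, (10|17)=-1; sign (−1)^0·+1^3·-1^2 = +1.
(a,b)_5: α=2, u≡1; β=2, v≡3 (mod 5); (1|5)=+1, (3|5)=-1; sign (−1)^0·+1^2·-1^2 = +1.
(a,b)_11: α=1, u≡6; β=1, v≡5 (mod 11); (6|11)=-1, (5|11)=+1; sign (−1)^1·-1^1·+1^1 = +1.
(a,b)_47: α=2, u≡44; β=4, v≡7 (mod 47); (44|47)=-1, (7|47)=+1; sign (−1)^0·-1^4·+1^2 = +1.
(a,b)_37: α=-2, u≡3; β=-2, v≡10 (mod 37); (3|37)=+1, (10|37)=+1; sign (−1)^0·+1^-2·+1^-2 = +1.
(a,b)_2: α=1, β=-1; u≡5, v≡1 (mod 8); ε(u)ε(v)=0·0, αω(v)=1·0, βω(u)=-1·1; sum ≡ 1  ⇒  -1.
(a,b)_3: α=-3, u≡2; β=-7, v≡2 (mod 3); (2|3)=-1, (2|3)=-1; sign (−1)^1·-1^-7·-1^-3 = -1.
(-1254, -5599902 / ℚ) ramifies at {2, 3, 7, 23, 31, ∞}: a division algebra.

[2, 3, 7, 23, 31, inf]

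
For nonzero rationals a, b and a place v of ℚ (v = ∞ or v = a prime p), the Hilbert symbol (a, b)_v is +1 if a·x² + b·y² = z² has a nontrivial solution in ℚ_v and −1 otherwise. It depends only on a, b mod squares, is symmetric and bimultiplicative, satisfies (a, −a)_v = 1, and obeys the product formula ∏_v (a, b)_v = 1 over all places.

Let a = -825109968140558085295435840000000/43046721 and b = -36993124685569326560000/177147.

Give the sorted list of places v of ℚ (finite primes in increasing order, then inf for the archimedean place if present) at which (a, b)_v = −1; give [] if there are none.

[2, 3, 5, 11, 53, inf]

Mod squares: a ≡ -5069185, b ≡ -33. Check v ∈ {∞, 2, 3, 5, 11, 13, 37, 47, 53}.
v=13: a=13^2·(≡1), b=13^2·(≡2) mod 13; (1|13)=+1, (2|13)=-1; (−1)^{2·2·6}·(+1)^2·(-1)^2 = +1.
v=2: v_2(a)=12, v_2(b)=8; units ≡ 7, 7 (mod 8); ε·ε+αω+βω = 1·1+12·0+8·0 ≡ 1  ⇒  (a,b)_2 = -1.
v=11: a=11^7·(≡7), b=11^5·(≡10) mod 11; (7|11)=-1, (10|11)=-1; (−1)^{7·5·5}·(-1)^5·(-1)^7 = -1.
v=47: a=47^3·(≡11), b=47^2·(≡36) mod 47; (11|47)=-1, (36|47)=+1; (−1)^{3·2·23}·(-1)^2·(+1)^3 = +1.
v=∞: -5069185 < 0 and -33 < 0  ⇒  (a,b)_∞ = -1.
v=5: a=5^7·(≡3), b=5^4·(≡2) mod 5; (3|5)=-1, (2|5)=-1; (−1)^{7·4·2}·(-1)^4·(-1)^7 = -1.
v=37: a=37^3·(≡35), b=37^2·(≡10) mod 37; (35|37)=-1, (10|37)=+1; (−1)^{3·2·18}·(-1)^2·(+1)^3 = +1.
v=3: a=3^-16·(≡2), b=3^-11·(≡1) mod 3; (2|3)=-1, (1|3)=+1; (−1)^{-16·-11·1}·(-1)^-11·(+1)^-16 = -1.
v=53: a=53^3·(≡50), b=53^2·(≡2) mod 53; (50|53)=-1, (2|53)=-1; (−1)^{3·2·26}·(-1)^2·(-1)^3 = -1.
Ram(-5069185, -33) = {2, 3, 5, 11, 53, ∞}; no ℚ_2-point on the conic.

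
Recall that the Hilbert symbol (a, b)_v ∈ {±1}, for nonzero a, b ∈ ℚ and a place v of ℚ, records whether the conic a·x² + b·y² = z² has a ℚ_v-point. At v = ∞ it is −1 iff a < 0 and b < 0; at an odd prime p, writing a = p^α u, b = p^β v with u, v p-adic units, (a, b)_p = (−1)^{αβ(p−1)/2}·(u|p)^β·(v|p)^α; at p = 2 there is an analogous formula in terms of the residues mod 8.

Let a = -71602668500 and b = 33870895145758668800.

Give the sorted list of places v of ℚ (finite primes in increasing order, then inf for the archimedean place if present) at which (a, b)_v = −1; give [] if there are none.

[5, 11]

Mod squares: a ≡ -745085, b ≡ 62. Check v ∈ {∞, 2, 5, 11, 19, 23, 31}.
v=∞: -745085 < 0 and 62 > 0  ⇒  (a,b)_∞ = +1.
v=5: a=5^3·(≡2), b=5^2·(≡2) mod 5; (2|5)=-1, (2|5)=-1; (−1)^{3·2·2}·(-1)^2·(-1)^3 = -1.
v=2: v_2(a)=2, v_2(b)=11; units ≡ 3, 7 (mod 8); ε·ε+αω+βω = 1·1+2·0+11·1 ≡ 0  ⇒  (a,b)_2 = +1.
v=19: a=19^1·(≡17), b=19^2·(≡4) mod 19; (17|19)=+1, (4|19)=+1; (−1)^{1·2·9}·(+1)^2·(+1)^1 = +1.
v=31: a=31^3·(≡23), b=31^5·(≡14) mod 31; (23|31)=-1, (14|31)=+1; (−1)^{3·5·15}·(-1)^5·(+1)^3 = +1.
v=11: a=11^1·(≡1), b=11^2·(≡10) mod 11; (1|11)=+1, (10|11)=-1; (−1)^{1·2·5}·(+1)^2·(-1)^1 = -1.
v=23: a=23^1·(≡3), b=23^2·(≡13) mod 23; (3|23)=+1, (13|23)=+1; (−1)^{1·2·11}·(+1)^2·(+1)^1 = +1.
|Ram(-745085, 62)| = 2, even; anisotropic at {5, 11}.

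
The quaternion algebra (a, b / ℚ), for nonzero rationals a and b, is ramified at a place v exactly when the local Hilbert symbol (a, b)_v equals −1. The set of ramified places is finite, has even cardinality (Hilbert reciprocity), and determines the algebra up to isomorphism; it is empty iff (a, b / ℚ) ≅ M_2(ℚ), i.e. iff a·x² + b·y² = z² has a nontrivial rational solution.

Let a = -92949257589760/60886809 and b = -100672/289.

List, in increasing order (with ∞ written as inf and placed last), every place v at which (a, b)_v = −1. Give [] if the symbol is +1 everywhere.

(a, b) ≡ (-36685, -13) mod (ℚ^×)²; places V = {2, 3, 5, 11, 13, 17, 23, 29, ∞}.
(a,b)_∞: sgn(-36685)=−, sgn(-13)=−, so -1.
(a,b)_17: α=-4, u≡8; β=-2, v≡2 (mod 17); (8|17)=+1, (2|17)=+1; sign (−1)^0·+1^-2·+1^-4 = +1.
(a,b)_23: α=1, u≡14; β=0, v≡7 (mod 23); (14|23)=-1, (7|23)=-1; sign (−1)^0·-1^0·-1^1 = -1.
(a,b)_13: α=2, u≡12; β=1, v≡10 (mod 13); (12|13)=+1, (10|13)=+1; sign (−1)^0·+1^1·+1^2 = +1.
(a,b)_11: α=5, u≡5; β=2, v≡5 (mod 11); (5|11)=+1, (5|11)=+1; sign (−1)^0·+1^2·+1^5 = +1.
(a,b)_3: α=-6, u≡2; β=0, v≡2 (mod 3); (2|3)=-1, (2|3)=-1; sign (−1)^0·-1^0·-1^-6 = +1.
(a,b)_2: α=10, β=6; u≡3, v≡3 (mod 8); ε(u)ε(v)=1·1, αω(v)=10·1, βω(u)=6·1; sum ≡ 1  ⇒  -1.
(a,b)_29: α=1, u≡2; β=0, v≡13 (mod 29); (2|29)=-1, (13|29)=+1; sign (−1)^0·-1^0·+1^1 = +1.
(a,b)_5: α=1, u≡2; β=0, v≡2 (mod 5); (2|5)=-1, (2|5)=-1; sign (−1)^0·-1^0·-1^1 = -1.
Ram(-36685, -13) = {2, 5, 23, ∞}; no ℚ_2-point on the conic.

[2, 5, 23, inf]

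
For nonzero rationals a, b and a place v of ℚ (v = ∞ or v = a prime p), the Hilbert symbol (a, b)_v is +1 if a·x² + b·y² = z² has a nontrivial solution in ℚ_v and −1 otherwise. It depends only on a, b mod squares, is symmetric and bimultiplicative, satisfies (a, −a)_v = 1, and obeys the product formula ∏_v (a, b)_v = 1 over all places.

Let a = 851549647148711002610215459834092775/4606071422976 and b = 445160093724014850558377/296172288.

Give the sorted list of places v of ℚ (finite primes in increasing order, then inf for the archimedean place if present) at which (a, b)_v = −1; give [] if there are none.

(a, b) ≡ (24871, 88179) mod (ℚ^×)²; places V = {2, 3, 5, 7, 11, 13, 17, 19, 23, 41, 53, ∞}.
(a,b)_53: α=2, u≡26; β=2, v≡13 (mod 53); (26|53)=-1, (13|53)=+1; sign (−1)^0·-1^2·+1^2 = +1.
(a,b)_13: α=0, u≡5; β=1, v≡4 (mod 13); (5|13)=-1, (4|13)=+1; sign (−1)^0·-1^1·+1^0 = -1.
(a,b)_19: α=9, u≡5; β=5, v≡16 (mod 19); (5|19)=+1, (16|19)=+1; sign (−1)^1·+1^5·+1^9 = -1.
(a,b)_7: α=5, u≡1; β=1, v≡2 (mod 7); (1|7)=+1, (2|7)=+1; sign (−1)^1·+1^1·+1^5 = -1.
(a,b)_3: α=-12, u≡1; β=-7, v≡2 (mod 3); (1|3)=+1, (2|3)=-1; sign (−1)^0·+1^-7·-1^-12 = +1.
(a,b)_5: α=2, u≡1; β=0, v≡4 (mod 5); (1|5)=+1, (4|5)=+1; sign (−1)^0·+1^0·+1^2 = +1.
(a,b)_∞: sgn(24871)=+, sgn(88179)=+, so +1.
(a,b)_17: α=3, u≡4; β=1, v≡13 (mod 17); (4|17)=+1, (13|17)=+1; sign (−1)^0·+1^1·+1^3 = +1.
(a,b)_2: α=-14, β=-8; u≡7, v≡3 (mod 8); ε(u)ε(v)=1·1, αω(v)=-14·1, βω(u)=-8·0; sum ≡ 1  ⇒  -1.
(a,b)_41: α=4, u≡37; β=4, v≡22 (mod 41); (37|41)=+1, (22|41)=-1; sign (−1)^0·+1^4·-1^4 = +1.
(a,b)_11: α=5, u≡2; β=4, v≡4 (mod 11); (2|11)=-1, (4|11)=+1; sign (−1)^0·-1^4·+1^5 = +1.
(a,b)_23: α=-2, u≡9; β=-2, v≡14 (mod 23); (9|23)=+1, (14|23)=-1; sign (−1)^0·+1^-2·-1^-2 = +1.
|Ram(24871, 88179)| = 4, even; anisotropic at {2, 7, 13, 19}.

[2, 7, 13, 19]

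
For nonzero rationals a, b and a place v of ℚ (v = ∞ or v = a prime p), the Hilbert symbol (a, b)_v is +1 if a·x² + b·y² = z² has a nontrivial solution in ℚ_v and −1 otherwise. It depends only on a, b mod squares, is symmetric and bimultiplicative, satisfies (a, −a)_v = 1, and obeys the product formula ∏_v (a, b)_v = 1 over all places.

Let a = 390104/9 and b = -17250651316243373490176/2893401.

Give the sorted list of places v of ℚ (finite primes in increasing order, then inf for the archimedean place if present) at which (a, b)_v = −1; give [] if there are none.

Mod squares: a ≡ 806, b ≡ -432419. Check v ∈ {∞, 2, 3, 7, 11, 13, 29, 31, 37}.
v=2: v_2(a)=3, v_2(b)=24; units ≡ 3, 5 (mod 8); ε·ε+αω+βω = 1·0+3·1+24·1 ≡ 1  ⇒  (a,b)_2 = -1.
v=29: a=29^0·(≡6), b=29^1·(≡7) mod 29; (6|29)=+1, (7|29)=+1; (−1)^{0·1·14}·(+1)^1·(+1)^0 = +1.
v=∞: 806 > 0 and -432419 < 0  ⇒  (a,b)_∞ = +1.
v=7: a=7^0·(≡4), b=7^-2·(≡5) mod 7; (4|7)=+1, (5|7)=-1; (−1)^{0·-2·3}·(+1)^-2·(-1)^0 = +1.
v=37: a=37^0·(≡22), b=37^1·(≡6) mod 37; (22|37)=-1, (6|37)=-1; (−1)^{0·1·18}·(-1)^1·(-1)^0 = -1.
v=11: a=11^2·(≡5), b=11^4·(≡10) mod 11; (5|11)=+1, (10|11)=-1; (−1)^{2·4·5}·(+1)^4·(-1)^2 = +1.
v=13: a=13^1·(≡12), b=13^3·(≡10) mod 13; (12|13)=+1, (10|13)=+1; (−1)^{1·3·6}·(+1)^3·(+1)^1 = +1.
v=3: a=3^-2·(≡2), b=3^-10·(≡1) mod 3; (2|3)=-1, (1|3)=+1; (−1)^{-2·-10·1}·(-1)^-10·(+1)^-2 = +1.
v=31: a=31^1·(≡17), b=31^3·(≡2) mod 31; (17|31)=-1, (2|31)=+1; (−1)^{1·3·15}·(-1)^3·(+1)^1 = +1.
Ram(806, -432419) = {2, 37}; no ℚ_2-point on the conic.

[2, 37]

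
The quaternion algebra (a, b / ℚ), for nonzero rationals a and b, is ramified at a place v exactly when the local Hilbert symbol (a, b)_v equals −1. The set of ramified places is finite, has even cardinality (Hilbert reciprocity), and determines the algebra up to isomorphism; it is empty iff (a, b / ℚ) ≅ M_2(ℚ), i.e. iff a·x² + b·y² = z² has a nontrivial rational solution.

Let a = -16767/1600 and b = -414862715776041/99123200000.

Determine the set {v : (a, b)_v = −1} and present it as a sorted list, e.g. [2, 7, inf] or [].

Mod squares: a ≡ -23, b ≡ -5. Check v ∈ {∞, 2, 3, 5, 11, 13, 23, 29}.
v=∞: -23 < 0 and -5 < 0  ⇒  (a,b)_∞ = -1.
v=2: v_2(a)=-6, v_2(b)=-18; units ≡ 1, 3 (mod 8); ε·ε+αω+βω = 0·1+-6·1+-18·0 ≡ 0  ⇒  (a,b)_2 = +1.
v=23: a=23^1·(≡20), b=23^2·(≡4) mod 23; (20|23)=-1, (4|23)=+1; (−1)^{1·2·11}·(-1)^2·(+1)^1 = +1.
v=3: a=3^6·(≡1), b=3^8·(≡1) mod 3; (1|3)=+1, (1|3)=+1; (−1)^{6·8·1}·(+1)^8·(+1)^6 = +1.
v=13: a=13^0·(≡3), b=13^2·(≡5) mod 13; (3|13)=+1, (5|13)=-1; (−1)^{0·2·6}·(+1)^2·(-1)^0 = +1.
v=5: a=5^-2·(≡2), b=5^-5·(≡1) mod 5; (2|5)=-1, (1|5)=+1; (−1)^{-2·-5·2}·(-1)^-5·(+1)^-2 = -1.
v=11: a=11^0·(≡6), b=11^-2·(≡2) mod 11; (6|11)=-1, (2|11)=-1; (−1)^{0·-2·5}·(-1)^-2·(-1)^0 = +1.
v=29: a=29^0·(≡28), b=29^4·(≡24) mod 29; (28|29)=+1, (24|29)=+1; (−1)^{0·4·14}·(+1)^4·(+1)^0 = +1.
(-23, -5 / ℚ) ramifies at {5, ∞}: a division algebra.

[5, inf]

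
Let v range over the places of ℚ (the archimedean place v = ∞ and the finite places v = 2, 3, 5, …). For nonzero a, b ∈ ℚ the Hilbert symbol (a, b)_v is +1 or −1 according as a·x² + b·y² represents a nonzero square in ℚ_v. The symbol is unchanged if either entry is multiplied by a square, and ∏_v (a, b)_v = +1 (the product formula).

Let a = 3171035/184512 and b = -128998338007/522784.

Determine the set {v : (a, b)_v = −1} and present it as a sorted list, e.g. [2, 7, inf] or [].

Mod squares: a ≡ 105, b ≡ -238. Check v ∈ {∞, 2, 3, 5, 7, 11, 17, 31, 41, 43}.
v=17: a=17^0·(≡10), b=17^-1·(≡14) mod 17; (10|17)=-1, (14|17)=-1; (−1)^{0·-1·8}·(-1)^-1·(-1)^0 = -1.
v=7: a=7^3·(≡2), b=7^3·(≡4) mod 7; (2|7)=+1, (4|7)=+1; (−1)^{3·3·3}·(+1)^3·(+1)^3 = -1.
v=5: a=5^1·(≡1), b=5^0·(≡2) mod 5; (1|5)=+1, (2|5)=-1; (−1)^{1·0·2}·(+1)^0·(-1)^1 = -1.
v=11: a=11^0·(≡6), b=11^2·(≡9) mod 11; (6|11)=-1, (9|11)=+1; (−1)^{0·2·5}·(-1)^2·(+1)^0 = +1.
v=43: a=43^2·(≡5), b=43^2·(≡29) mod 43; (5|43)=-1, (29|43)=-1; (−1)^{2·2·21}·(-1)^2·(-1)^2 = +1.
v=31: a=31^-2·(≡23), b=31^-2·(≡2) mod 31; (23|31)=-1, (2|31)=+1; (−1)^{-2·-2·15}·(-1)^-2·(+1)^-2 = +1.
v=2: v_2(a)=-6, v_2(b)=-5; units ≡ 1, 1 (mod 8); ε·ε+αω+βω = 0·0+-6·0+-5·0 ≡ 0  ⇒  (a,b)_2 = +1.
v=∞: 105 > 0 and -238 < 0  ⇒  (a,b)_∞ = +1.
v=41: a=41^0·(≡25), b=41^2·(≡18) mod 41; (25|41)=+1, (18|41)=+1; (−1)^{0·2·20}·(+1)^2·(+1)^0 = +1.
v=3: a=3^-1·(≡2), b=3^0·(≡2) mod 3; (2|3)=-1, (2|3)=-1; (−1)^{-1·0·1}·(-1)^0·(-1)^-1 = -1.
Ram(105, -238) = {3, 5, 7, 17}; no ℚ_3-point on the conic.

[3, 5, 7, 17]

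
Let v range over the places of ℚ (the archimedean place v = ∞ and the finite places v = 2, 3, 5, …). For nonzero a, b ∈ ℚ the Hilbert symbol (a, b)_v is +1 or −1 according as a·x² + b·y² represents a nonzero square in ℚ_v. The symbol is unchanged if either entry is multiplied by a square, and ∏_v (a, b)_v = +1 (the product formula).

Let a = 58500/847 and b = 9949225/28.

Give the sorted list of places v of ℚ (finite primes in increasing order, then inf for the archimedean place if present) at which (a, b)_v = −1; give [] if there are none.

[2, 5]

Mod squares: a ≡ 455, b ≡ 23023. Check v ∈ {∞, 2, 3, 5, 7, 11, 13, 23}.
v=11: a=11^-2·(≡5), b=11^3·(≡1) mod 11; (5|11)=+1, (1|11)=+1; (−1)^{-2·3·5}·(+1)^3·(+1)^-2 = +1.
v=2: v_2(a)=2, v_2(b)=-2; units ≡ 7, 7 (mod 8); ε·ε+αω+βω = 1·1+2·0+-2·0 ≡ 1  ⇒  (a,b)_2 = -1.
v=13: a=13^1·(≡1), b=13^1·(≡1) mod 13; (1|13)=+1, (1|13)=+1; (−1)^{1·1·6}·(+1)^1·(+1)^1 = +1.
v=∞: 455 > 0 and 23023 > 0  ⇒  (a,b)_∞ = +1.
v=23: a=23^0·(≡3), b=23^1·(≡12) mod 23; (3|23)=+1, (12|23)=+1; (−1)^{0·1·11}·(+1)^1·(+1)^0 = +1.
v=7: a=7^-1·(≡4), b=7^-1·(≡5) mod 7; (4|7)=+1, (5|7)=-1; (−1)^{-1·-1·3}·(+1)^-1·(-1)^-1 = +1.
v=5: a=5^3·(≡4), b=5^2·(≡3) mod 5; (4|5)=+1, (3|5)=-1; (−1)^{3·2·2}·(+1)^2·(-1)^3 = -1.
v=3: a=3^2·(≡2), b=3^0·(≡1) mod 3; (2|3)=-1, (1|3)=+1; (−1)^{2·0·1}·(-1)^0·(+1)^2 = +1.
(455, 23023 / ℚ) ramifies at {2, 5}: a division algebra.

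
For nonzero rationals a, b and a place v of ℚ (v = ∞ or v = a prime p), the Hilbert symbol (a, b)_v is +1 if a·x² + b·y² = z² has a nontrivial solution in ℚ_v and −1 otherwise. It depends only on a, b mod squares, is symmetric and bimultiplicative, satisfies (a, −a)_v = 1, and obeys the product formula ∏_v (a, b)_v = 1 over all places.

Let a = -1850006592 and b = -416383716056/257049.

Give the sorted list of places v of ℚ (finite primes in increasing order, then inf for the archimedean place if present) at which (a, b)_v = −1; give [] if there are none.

(a, b) ≡ (-8897, -8246) mod (ℚ^×)²; places V = {2, 3, 7, 11, 13, 17, 19, 31, 41, ∞}.
(a,b)_19: α=2, u≡8; β=3, v≡3 (mod 19); (8|19)=-1, (3|19)=-1; sign (−1)^0·-1^3·-1^2 = -1.
(a,b)_11: α=0, u≡6; β=2, v≡3 (mod 11); (6|11)=-1, (3|11)=+1; sign (−1)^0·-1^2·+1^0 = +1.
(a,b)_13: α=0, u≡8; β=-4, v≡12 (mod 13); (8|13)=-1, (12|13)=+1; sign (−1)^0·-1^-4·+1^0 = +1.
(a,b)_41: α=1, u≡28; β=0, v≡9 (mod 41); (28|41)=-1, (9|41)=+1; sign (−1)^0·-1^0·+1^1 = +1.
(a,b)_17: α=0, u≡14; β=2, v≡4 (mod 17); (14|17)=-1, (4|17)=+1; sign (−1)^0·-1^2·+1^0 = +1.
(a,b)_31: α=1, u≡3; β=1, v≡15 (mod 31); (3|31)=-1, (15|31)=-1; sign (−1)^1·-1^1·-1^1 = -1.
(a,b)_2: α=6, β=3; u≡7, v≡5 (mod 8); ε(u)ε(v)=1·0, αω(v)=6·1, βω(u)=3·0; sum ≡ 0  ⇒  +1.
(a,b)_∞: sgn(-8897)=−, sgn(-8246)=−, so -1.
(a,b)_3: α=2, u≡1; β=-2, v≡1 (mod 3); (1|3)=+1, (1|3)=+1; sign (−1)^0·+1^-2·+1^2 = +1.
(a,b)_7: α=1, u≡3; β=1, v≡6 (mod 7); (3|7)=-1, (6|7)=-1; sign (−1)^1·-1^1·-1^1 = -1.
|Ram(-8897, -8246)| = 4, even; anisotropic at {7, 19, 31, ∞}.

[7, 19, 31, inf]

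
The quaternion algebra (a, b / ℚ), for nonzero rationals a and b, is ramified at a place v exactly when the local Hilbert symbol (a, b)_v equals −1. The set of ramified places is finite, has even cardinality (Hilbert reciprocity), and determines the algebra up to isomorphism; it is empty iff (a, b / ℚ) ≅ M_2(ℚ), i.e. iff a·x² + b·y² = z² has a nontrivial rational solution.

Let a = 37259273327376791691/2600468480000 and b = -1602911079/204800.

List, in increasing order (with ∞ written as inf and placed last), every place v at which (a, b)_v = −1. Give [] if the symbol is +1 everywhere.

[2, 7, 13, 17]

Mod squares: a ≡ 1179178, b ≡ -60078. Check v ∈ {∞, 2, 3, 5, 7, 11, 13, 17, 19, 31}.
v=7: a=7^3·(≡6), b=7^2·(≡6) mod 7; (6|7)=-1, (6|7)=-1; (−1)^{3·2·3}·(-1)^2·(-1)^3 = -1.
v=∞: 1179178 > 0 and -60078 < 0  ⇒  (a,b)_∞ = +1.
v=31: a=31^-1·(≡4), b=31^1·(≡12) mod 31; (4|31)=+1, (12|31)=-1; (−1)^{-1·1·15}·(+1)^1·(-1)^-1 = +1.
v=11: a=11^3·(≡5), b=11^2·(≡1) mod 11; (5|11)=+1, (1|11)=+1; (−1)^{3·2·5}·(+1)^2·(+1)^3 = +1.
v=3: a=3^4·(≡1), b=3^3·(≡2) mod 3; (1|3)=+1, (2|3)=-1; (−1)^{4·3·1}·(+1)^3·(-1)^4 = +1.
v=2: v_2(a)=-27, v_2(b)=-13; units ≡ 5, 1 (mod 8); ε·ε+αω+βω = 0·0+-27·0+-13·1 ≡ 1  ⇒  (a,b)_2 = -1.
v=19: a=19^1·(≡8), b=19^1·(≡17) mod 19; (8|19)=-1, (17|19)=+1; (−1)^{1·1·9}·(-1)^1·(+1)^1 = +1.
v=5: a=5^-4·(≡2), b=5^-2·(≡3) mod 5; (2|5)=-1, (3|5)=-1; (−1)^{-4·-2·2}·(-1)^-2·(-1)^-4 = +1.
v=13: a=13^3·(≡8), b=13^0·(≡8) mod 13; (8|13)=-1, (8|13)=-1; (−1)^{3·0·6}·(-1)^0·(-1)^3 = -1.
v=17: a=17^6·(≡12), b=17^1·(≡15) mod 17; (12|17)=-1, (15|17)=+1; (−1)^{6·1·8}·(-1)^1·(+1)^6 = -1.
(1179178, -60078 / ℚ) ramifies at {2, 7, 13, 17}: a division algebra.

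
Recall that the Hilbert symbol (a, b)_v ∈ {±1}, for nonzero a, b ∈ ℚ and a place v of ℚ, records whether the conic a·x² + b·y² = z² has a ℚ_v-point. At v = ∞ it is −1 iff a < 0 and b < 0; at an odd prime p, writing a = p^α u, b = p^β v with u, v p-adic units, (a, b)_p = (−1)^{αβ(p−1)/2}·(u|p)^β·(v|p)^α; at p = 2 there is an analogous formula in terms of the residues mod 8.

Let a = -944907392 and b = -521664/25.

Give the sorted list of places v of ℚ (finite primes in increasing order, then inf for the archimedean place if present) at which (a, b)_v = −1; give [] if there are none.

(a, b) ≡ (-2, -8151) mod (ℚ^×)²; places V = {2, 3, 5, 11, 13, 19, ∞}.
(a,b)_19: α=2, u≡6; β=1, v≡3 (mod 19); (6|19)=+1, (3|19)=-1; sign (−1)^0·+1^1·-1^2 = +1.
(a,b)_2: α=7, β=6; u≡7, v≡1 (mod 8); ε(u)ε(v)=1·0, αω(v)=7·0, βω(u)=6·0; sum ≡ 0  ⇒  +1.
(a,b)_∞: sgn(-2)=−, sgn(-8151)=−, so -1.
(a,b)_13: α=2, u≡2; β=1, v≡10 (mod 13); (2|13)=-1, (10|13)=+1; sign (−1)^0·-1^1·+1^2 = -1.
(a,b)_11: α=2, u≡1; β=1, v≡10 (mod 11); (1|11)=+1, (10|11)=-1; sign (−1)^0·+1^1·-1^2 = +1.
(a,b)_3: α=0, u≡1; β=1, v≡1 (mod 3); (1|3)=+1, (1|3)=+1; sign (−1)^0·+1^1·+1^0 = +1.
(a,b)_5: α=0, u≡3; β=-2, v≡1 (mod 5); (3|5)=-1, (1|5)=+1; sign (−1)^0·-1^-2·+1^0 = +1.
Ram(-2, -8151) = {13, ∞}; no ℚ_13-point on the conic.

[13, inf]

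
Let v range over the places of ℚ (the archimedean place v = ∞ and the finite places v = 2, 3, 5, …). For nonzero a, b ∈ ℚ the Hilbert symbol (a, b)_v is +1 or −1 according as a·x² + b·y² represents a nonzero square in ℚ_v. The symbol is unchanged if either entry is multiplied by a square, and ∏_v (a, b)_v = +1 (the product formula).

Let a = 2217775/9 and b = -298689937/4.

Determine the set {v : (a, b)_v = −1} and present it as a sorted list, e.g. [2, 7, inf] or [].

(a, b) ≡ (88711, -6095713) mod (ℚ^×)²; places V = {2, 3, 5, 7, 13, 19, 23, 29, 37, ∞}.
(a,b)_37: α=0, u≡20; β=1, v≡36 (mod 37); (20|37)=-1, (36|37)=+1; sign (−1)^0·-1^1·+1^0 = -1.
(a,b)_13: α=0, u≡3; β=1, v≡3 (mod 13); (3|13)=+1, (3|13)=+1; sign (−1)^0·+1^1·+1^0 = +1.
(a,b)_7: α=1, u≡6; β=2, v≡5 (mod 7); (6|7)=-1, (5|7)=-1; sign (−1)^0·-1^2·-1^1 = -1.
(a,b)_2: α=0, β=-2; u≡7, v≡7 (mod 8); ε(u)ε(v)=1·1, αω(v)=0·0, βω(u)=-2·0; sum ≡ 1  ⇒  -1.
(a,b)_23: α=1, u≡1; β=1, v≡10 (mod 23); (1|23)=+1, (10|23)=-1; sign (−1)^1·+1^1·-1^1 = +1.
(a,b)_29: α=1, u≡26; β=1, v≡4 (mod 29); (26|29)=-1, (4|29)=+1; sign (−1)^0·-1^1·+1^1 = -1.
(a,b)_5: α=2, u≡4; β=0, v≡2 (mod 5); (4|5)=+1, (2|5)=-1; sign (−1)^0·+1^0·-1^2 = +1.
(a,b)_19: α=1, u≡3; β=1, v≡5 (mod 19); (3|19)=-1, (5|19)=+1; sign (−1)^1·-1^1·+1^1 = +1.
(a,b)_3: α=-2, u≡1; β=0, v≡2 (mod 3); (1|3)=+1, (2|3)=-1; sign (−1)^0·+1^0·-1^-2 = +1.
(a,b)_∞: sgn(88711)=+, sgn(-6095713)=−, so +1.
(88711, -6095713 / ℚ) ramifies at {2, 7, 29, 37}: a division algebra.

[2, 7, 29, 37]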